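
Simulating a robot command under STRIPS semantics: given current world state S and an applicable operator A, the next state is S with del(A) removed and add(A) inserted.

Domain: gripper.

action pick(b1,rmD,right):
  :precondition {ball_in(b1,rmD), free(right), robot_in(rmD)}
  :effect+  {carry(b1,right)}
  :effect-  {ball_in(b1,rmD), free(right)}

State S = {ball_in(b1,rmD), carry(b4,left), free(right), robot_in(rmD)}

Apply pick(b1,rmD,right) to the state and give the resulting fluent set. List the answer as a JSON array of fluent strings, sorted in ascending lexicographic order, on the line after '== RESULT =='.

Progress:
  pre ⊆ S: {ball_in(b1,rmD), free(right), robot_in(rmD)} ⊆ S  — applicable
  S \ del = {carry(b4,left), robot_in(rmD)}
  ∪ add   = {carry(b1,right), carry(b4,left), robot_in(rmD)}

== RESULT ==
["carry(b1,right)", "carry(b4,left)", "robot_in(rmD)"]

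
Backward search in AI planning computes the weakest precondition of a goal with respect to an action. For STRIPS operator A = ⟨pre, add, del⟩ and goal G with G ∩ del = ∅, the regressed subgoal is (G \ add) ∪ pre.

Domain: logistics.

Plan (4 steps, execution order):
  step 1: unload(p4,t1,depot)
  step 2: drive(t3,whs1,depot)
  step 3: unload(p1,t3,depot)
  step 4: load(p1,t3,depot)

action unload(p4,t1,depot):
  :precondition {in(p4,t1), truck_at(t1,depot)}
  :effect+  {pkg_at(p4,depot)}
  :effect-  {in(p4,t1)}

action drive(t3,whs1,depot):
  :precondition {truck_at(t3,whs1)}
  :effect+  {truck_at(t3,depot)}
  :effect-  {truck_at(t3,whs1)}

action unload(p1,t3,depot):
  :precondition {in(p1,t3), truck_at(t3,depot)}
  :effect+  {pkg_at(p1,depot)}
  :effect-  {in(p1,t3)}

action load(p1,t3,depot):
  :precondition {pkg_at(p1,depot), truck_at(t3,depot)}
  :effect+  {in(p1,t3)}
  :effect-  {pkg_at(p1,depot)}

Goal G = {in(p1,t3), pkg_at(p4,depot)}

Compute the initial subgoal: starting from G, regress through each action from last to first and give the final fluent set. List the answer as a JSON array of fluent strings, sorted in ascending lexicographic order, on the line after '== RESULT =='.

Work backward from the goal:
  through step 4 (load(p1,t3,depot)): drop {in(p1,t3)}, keep {pkg_at(p4,depot)}, require {pkg_at(p1,depot), truck_at(t3,depot)}
    → {pkg_at(p1,depot), pkg_at(p4,depot), truck_at(t3,depot)}
  through step 3 (unload(p1,t3,depot)): drop {pkg_at(p1,depot)}, keep {pkg_at(p4,depot), truck_at(t3,depot)}, require {in(p1,t3), truck_at(t3,depot)}
    → {in(p1,t3), pkg_at(p4,depot), truck_at(t3,depot)}
  through step 2 (drive(t3,whs1,depot)): drop {truck_at(t3,depot)}, keep {in(p1,t3), pkg_at(p4,depot)}, require {truck_at(t3,whs1)}
    → {in(p1,t3), pkg_at(p4,depot), truck_at(t3,whs1)}
  through step 1 (unload(p4,t1,depot)): drop {pkg_at(p4,depot)}, keep {in(p1,t3), truck_at(t3,whs1)}, require {in(p4,t1), truck_at(t1,depot)}
    → {in(p1,t3), in(p4,t1), truck_at(t1,depot), truck_at(t3,whs1)}

== RESULT ==
["in(p1,t3)", "in(p4,t1)", "truck_at(t1,depot)", "truck_at(t3,whs1)"]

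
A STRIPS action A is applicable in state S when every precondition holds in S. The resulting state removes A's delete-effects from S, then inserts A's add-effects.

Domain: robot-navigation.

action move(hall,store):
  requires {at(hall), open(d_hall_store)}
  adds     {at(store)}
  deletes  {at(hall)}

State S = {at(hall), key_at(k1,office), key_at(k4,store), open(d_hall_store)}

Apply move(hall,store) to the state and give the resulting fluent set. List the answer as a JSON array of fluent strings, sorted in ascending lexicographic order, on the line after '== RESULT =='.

Compute (S \ del) ∪ add:
  pre ⊆ S: {at(hall), open(d_hall_store)} ⊆ S  — applicable
  S \ del = {key_at(k1,office), key_at(k4,store), open(d_hall_store)}
  ∪ add   = {at(store), key_at(k1,office), key_at(k4,store), open(d_hall_store)}

== RESULT ==
["at(store)", "key_at(k1,office)", "key_at(k4,store)", "open(d_hall_store)"]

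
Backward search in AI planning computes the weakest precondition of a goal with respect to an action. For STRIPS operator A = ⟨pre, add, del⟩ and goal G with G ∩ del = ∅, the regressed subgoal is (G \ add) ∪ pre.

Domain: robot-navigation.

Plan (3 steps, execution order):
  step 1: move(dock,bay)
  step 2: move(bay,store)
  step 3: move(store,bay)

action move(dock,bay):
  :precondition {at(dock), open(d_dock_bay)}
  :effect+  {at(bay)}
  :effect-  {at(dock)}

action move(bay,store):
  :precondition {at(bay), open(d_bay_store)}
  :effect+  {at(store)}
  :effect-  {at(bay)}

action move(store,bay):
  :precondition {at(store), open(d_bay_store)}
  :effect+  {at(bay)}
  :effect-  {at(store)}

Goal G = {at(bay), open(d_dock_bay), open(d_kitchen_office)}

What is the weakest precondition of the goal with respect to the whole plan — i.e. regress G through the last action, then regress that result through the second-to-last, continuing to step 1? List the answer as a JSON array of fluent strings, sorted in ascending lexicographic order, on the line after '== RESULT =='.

Regress step by step:
  through step 3 (move(store,bay)): drop {at(bay)}, keep {open(d_dock_bay), open(d_kitchen_office)}, require {at(store), open(d_bay_store)}
    → {at(store), open(d_bay_store), open(d_dock_bay), open(d_kitchen_office)}
  through step 2 (move(bay,store)): drop {at(store)}, keep {open(d_bay_store), open(d_dock_bay), open(d_kitchen_office)}, require {at(bay), open(d_bay_store)}
    → {at(bay), open(d_bay_store), open(d_dock_bay), open(d_kitchen_office)}
  through step 1 (move(dock,bay)): drop {at(bay)}, keep {open(d_bay_store), open(d_dock_bay), open(d_kitchen_office)}, require {at(dock), open(d_dock_bay)}
    → {at(dock), open(d_bay_store), open(d_dock_bay), open(d_kitchen_office)}

== RESULT ==
["at(dock)", "open(d_bay_store)", "open(d_dock_bay)", "open(d_kitchen_office)"]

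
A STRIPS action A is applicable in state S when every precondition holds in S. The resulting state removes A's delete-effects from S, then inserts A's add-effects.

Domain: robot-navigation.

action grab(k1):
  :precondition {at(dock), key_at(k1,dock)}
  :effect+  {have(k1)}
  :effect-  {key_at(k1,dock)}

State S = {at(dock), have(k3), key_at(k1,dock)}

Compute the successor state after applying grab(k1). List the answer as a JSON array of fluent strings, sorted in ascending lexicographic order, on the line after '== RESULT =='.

Compute (S \ del) ∪ add:
  pre ⊆ S: {at(dock), key_at(k1,dock)} ⊆ S  — applicable
  S \ del = {at(dock), have(k3)}
  ∪ add   = {at(dock), have(k1), have(k3)}

== RESULT ==
["at(dock)", "have(k1)", "have(k3)"]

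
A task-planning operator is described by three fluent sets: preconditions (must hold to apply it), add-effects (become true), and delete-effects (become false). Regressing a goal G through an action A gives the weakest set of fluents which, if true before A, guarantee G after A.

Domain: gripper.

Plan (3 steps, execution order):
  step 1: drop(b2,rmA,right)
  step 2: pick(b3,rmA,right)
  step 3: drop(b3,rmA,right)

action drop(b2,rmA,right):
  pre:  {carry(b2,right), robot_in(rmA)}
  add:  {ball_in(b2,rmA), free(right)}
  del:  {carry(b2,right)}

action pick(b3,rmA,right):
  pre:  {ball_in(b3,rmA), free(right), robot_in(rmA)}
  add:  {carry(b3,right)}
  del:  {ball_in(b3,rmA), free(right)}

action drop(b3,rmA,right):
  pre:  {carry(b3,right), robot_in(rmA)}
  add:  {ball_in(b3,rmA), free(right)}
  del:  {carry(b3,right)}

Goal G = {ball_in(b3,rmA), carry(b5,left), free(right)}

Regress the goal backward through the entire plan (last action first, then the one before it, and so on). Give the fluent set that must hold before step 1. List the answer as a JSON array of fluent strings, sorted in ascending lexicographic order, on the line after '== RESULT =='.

Work backward from the goal:
  through step 3 (drop(b3,rmA,right)): drop {ball_in(b3,rmA), free(right)}, keep {carry(b5,left)}, require {carry(b3,right), robot_in(rmA)}
    → {carry(b3,right), carry(b5,left), robot_in(rmA)}
  through step 2 (pick(b3,rmA,right)): drop {carry(b3,right)}, keep {carry(b5,left), robot_in(rmA)}, require {ball_in(b3,rmA), free(right), robot_in(rmA)}
    → {ball_in(b3,rmA), carry(b5,left), free(right), robot_in(rmA)}
  through step 1 (drop(b2,rmA,right)): drop {free(right)}, keep {ball_in(b3,rmA), carry(b5,left), robot_in(rmA)}, require {carry(b2,right), robot_in(rmA)}
    → {ball_in(b3,rmA), carry(b2,right), carry(b5,left), robot_in(rmA)}

== RESULT ==
["ball_in(b3,rmA)", "carry(b2,right)", "carry(b5,left)", "robot_in(rmA)"]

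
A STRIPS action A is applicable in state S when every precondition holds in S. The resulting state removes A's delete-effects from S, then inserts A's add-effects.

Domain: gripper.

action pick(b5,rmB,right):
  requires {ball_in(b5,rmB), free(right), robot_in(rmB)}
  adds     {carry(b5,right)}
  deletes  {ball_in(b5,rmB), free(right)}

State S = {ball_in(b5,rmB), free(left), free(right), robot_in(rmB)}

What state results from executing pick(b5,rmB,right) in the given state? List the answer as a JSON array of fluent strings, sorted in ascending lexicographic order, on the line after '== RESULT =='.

Progress:
  pre ⊆ S: {ball_in(b5,rmB), free(right), robot_in(rmB)} ⊆ S  — applicable
  S \ del = {free(left), robot_in(rmB)}
  ∪ add   = {carry(b5,right), free(left), robot_in(rmB)}

== RESULT ==
["carry(b5,right)", "free(left)", "robot_in(rmB)"]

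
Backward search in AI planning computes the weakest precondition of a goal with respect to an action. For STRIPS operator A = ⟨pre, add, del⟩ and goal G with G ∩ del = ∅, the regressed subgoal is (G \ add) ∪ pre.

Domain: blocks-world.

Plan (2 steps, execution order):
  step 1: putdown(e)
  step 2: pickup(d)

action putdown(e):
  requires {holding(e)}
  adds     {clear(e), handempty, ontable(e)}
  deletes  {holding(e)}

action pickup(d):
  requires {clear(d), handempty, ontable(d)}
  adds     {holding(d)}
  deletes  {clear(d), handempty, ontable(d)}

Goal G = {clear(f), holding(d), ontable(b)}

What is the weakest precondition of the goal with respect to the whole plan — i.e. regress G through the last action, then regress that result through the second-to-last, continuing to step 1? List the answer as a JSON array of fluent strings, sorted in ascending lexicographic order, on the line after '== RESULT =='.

Work backward from the goal:
  through step 2 (pickup(d)): drop {holding(d)}, keep {clear(f), ontable(b)}, require {clear(d), handempty, ontable(d)}
    → {clear(d), clear(f), handempty, ontable(b), ontable(d)}
  through step 1 (putdown(e)): drop {handempty}, keep {clear(d), clear(f), ontable(b), ontable(d)}, require {holding(e)}
    → {clear(d), clear(f), holding(e), ontable(b), ontable(d)}

== RESULT ==
["clear(d)", "clear(f)", "holding(e)", "ontable(b)", "ontable(d)"]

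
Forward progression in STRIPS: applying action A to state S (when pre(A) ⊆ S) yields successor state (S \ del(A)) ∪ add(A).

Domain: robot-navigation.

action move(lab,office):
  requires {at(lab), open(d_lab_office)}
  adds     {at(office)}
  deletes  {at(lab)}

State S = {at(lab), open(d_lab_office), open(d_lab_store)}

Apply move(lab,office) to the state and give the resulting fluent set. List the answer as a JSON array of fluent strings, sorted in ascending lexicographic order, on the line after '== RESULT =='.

Compute (S \ del) ∪ add:
  pre ⊆ S: {at(lab), open(d_lab_office)} ⊆ S  — applicable
  S \ del = {open(d_lab_office), open(d_lab_store)}
  ∪ add   = {at(office), open(d_lab_office), open(d_lab_store)}

== RESULT ==
["at(office)", "open(d_lab_office)", "open(d_lab_store)"]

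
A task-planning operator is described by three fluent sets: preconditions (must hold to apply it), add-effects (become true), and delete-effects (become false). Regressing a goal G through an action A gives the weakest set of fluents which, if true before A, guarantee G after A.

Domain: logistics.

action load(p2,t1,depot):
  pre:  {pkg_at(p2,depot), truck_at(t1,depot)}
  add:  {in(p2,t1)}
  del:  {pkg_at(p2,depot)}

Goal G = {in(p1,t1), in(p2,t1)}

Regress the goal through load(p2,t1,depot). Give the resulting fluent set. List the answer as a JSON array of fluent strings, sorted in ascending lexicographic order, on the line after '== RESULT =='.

Compute (G \ add) ∪ pre:
  G ∩ del = {}  (empty — regression defined)
  G \ add = {in(p1,t1), in(p2,t1)} \ {in(p2,t1)} = {in(p1,t1)}
  ∪ pre   = {in(p1,t1)} ∪ {pkg_at(p2,depot), truck_at(t1,depot)}
          = {in(p1,t1), pkg_at(p2,depot), truck_at(t1,depot)}

== RESULT ==
["in(p1,t1)", "pkg_at(p2,depot)", "truck_at(t1,depot)"]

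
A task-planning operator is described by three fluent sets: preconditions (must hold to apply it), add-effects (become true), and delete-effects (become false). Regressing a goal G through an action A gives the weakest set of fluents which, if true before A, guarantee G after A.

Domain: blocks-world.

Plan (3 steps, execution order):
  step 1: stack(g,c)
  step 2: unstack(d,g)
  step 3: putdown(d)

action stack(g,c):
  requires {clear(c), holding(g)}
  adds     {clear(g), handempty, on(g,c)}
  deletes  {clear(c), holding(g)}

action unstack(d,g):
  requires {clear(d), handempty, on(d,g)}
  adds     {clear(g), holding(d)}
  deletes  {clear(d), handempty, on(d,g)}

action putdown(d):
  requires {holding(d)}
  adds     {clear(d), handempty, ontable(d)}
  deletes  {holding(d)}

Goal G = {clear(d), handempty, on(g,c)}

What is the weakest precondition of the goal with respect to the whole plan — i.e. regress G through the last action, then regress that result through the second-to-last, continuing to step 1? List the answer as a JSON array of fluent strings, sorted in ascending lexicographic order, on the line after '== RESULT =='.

Regress step by step:
  through step 3 (putdown(d)): drop {clear(d), handempty}, keep {on(g,c)}, require {holding(d)}
    → {holding(d), on(g,c)}
  through step 2 (unstack(d,g)): drop {holding(d)}, keep {on(g,c)}, require {clear(d), handempty, on(d,g)}
    → {clear(d), handempty, on(d,g), on(g,c)}
  through step 1 (stack(g,c)): drop {handempty, on(g,c)}, keep {clear(d), on(d,g)}, require {clear(c), holding(g)}
    → {clear(c), clear(d), holding(g), on(d,g)}

== RESULT ==
["clear(c)", "clear(d)", "holding(g)", "on(d,g)"]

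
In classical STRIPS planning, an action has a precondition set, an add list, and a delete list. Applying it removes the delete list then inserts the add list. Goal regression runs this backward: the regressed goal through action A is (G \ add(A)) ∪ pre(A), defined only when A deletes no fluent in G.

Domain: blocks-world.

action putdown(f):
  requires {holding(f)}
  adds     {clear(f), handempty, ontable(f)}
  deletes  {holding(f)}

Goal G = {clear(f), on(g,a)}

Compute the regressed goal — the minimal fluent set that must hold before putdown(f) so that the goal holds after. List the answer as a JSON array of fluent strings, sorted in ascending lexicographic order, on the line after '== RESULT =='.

Compute (G \ add) ∪ pre:
  G ∩ del = {}  (empty — regression defined)
  G \ add = {clear(f), on(g,a)} \ {clear(f), handempty, ontable(f)} = {on(g,a)}
  ∪ pre   = {on(g,a)} ∪ {holding(f)}
          = {holding(f), on(g,a)}

== RESULT ==
["holding(f)", "on(g,a)"]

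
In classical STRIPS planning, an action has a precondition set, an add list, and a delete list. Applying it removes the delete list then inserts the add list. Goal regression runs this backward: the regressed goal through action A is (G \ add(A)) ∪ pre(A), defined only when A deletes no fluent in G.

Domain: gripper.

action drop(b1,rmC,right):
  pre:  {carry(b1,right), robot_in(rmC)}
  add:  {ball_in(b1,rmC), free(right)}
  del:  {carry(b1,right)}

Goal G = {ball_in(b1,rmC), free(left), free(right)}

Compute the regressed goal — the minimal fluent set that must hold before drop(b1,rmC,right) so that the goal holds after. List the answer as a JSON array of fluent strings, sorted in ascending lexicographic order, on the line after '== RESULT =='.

Regress:
  G ∩ del = {}  (empty — regression defined)
  G \ add = {ball_in(b1,rmC), free(left), free(right)} \ {ball_in(b1,rmC), free(right)} = {free(left)}
  ∪ pre   = {free(left)} ∪ {carry(b1,right), robot_in(rmC)}
          = {carry(b1,right), free(left), robot_in(rmC)}

== RESULT ==
["carry(b1,right)", "free(left)", "robot_in(rmC)"]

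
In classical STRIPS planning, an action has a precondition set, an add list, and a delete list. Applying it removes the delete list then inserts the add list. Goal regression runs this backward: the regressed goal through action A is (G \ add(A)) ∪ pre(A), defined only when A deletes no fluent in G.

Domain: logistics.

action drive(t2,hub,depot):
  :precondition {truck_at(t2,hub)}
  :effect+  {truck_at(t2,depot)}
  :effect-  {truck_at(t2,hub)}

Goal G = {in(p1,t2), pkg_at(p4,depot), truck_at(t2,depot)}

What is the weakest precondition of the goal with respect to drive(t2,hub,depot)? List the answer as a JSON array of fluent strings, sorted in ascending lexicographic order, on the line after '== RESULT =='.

Regress:
  G ∩ del = {}  (empty — regression defined)
  G \ add = {in(p1,t2), pkg_at(p4,depot), truck_at(t2,depot)} \ {truck_at(t2,depot)} = {in(p1,t2), pkg_at(p4,depot)}
  ∪ pre   = {in(p1,t2), pkg_at(p4,depot)} ∪ {truck_at(t2,hub)}
          = {in(p1,t2), pkg_at(p4,depot), truck_at(t2,hub)}

== RESULT ==
["in(p1,t2)", "pkg_at(p4,depot)", "truck_at(t2,hub)"]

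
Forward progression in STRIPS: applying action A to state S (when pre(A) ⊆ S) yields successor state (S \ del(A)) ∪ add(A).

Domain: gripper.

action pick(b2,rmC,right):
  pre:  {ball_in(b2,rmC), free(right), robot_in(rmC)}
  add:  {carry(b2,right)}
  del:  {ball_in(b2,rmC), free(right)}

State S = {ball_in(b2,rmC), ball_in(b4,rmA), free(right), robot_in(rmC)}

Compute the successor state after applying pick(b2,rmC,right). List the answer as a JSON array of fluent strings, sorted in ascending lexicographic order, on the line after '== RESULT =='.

Progress:
  pre ⊆ S: {ball_in(b2,rmC), free(right), robot_in(rmC)} ⊆ S  — applicable
  S \ del = {ball_in(b4,rmA), robot_in(rmC)}
  ∪ add   = {ball_in(b4,rmA), carry(b2,right), robot_in(rmC)}

== RESULT ==
["ball_in(b4,rmA)", "carry(b2,right)", "robot_in(rmC)"]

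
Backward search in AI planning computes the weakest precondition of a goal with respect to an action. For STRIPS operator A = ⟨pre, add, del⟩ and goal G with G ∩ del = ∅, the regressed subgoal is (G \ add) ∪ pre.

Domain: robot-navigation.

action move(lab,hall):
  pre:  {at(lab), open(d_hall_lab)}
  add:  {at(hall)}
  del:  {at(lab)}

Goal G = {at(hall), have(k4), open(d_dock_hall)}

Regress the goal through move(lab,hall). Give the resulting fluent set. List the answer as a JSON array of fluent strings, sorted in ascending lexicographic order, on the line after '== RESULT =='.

Compute (G \ add) ∪ pre:
  G ∩ del = {}  (empty — regression defined)
  G \ add = {at(hall), have(k4), open(d_dock_hall)} \ {at(hall)} = {have(k4), open(d_dock_hall)}
  ∪ pre   = {have(k4), open(d_dock_hall)} ∪ {at(lab), open(d_hall_lab)}
          = {at(lab), have(k4), open(d_dock_hall), open(d_hall_lab)}

== RESULT ==
["at(lab)", "have(k4)", "open(d_dock_hall)", "open(d_hall_lab)"]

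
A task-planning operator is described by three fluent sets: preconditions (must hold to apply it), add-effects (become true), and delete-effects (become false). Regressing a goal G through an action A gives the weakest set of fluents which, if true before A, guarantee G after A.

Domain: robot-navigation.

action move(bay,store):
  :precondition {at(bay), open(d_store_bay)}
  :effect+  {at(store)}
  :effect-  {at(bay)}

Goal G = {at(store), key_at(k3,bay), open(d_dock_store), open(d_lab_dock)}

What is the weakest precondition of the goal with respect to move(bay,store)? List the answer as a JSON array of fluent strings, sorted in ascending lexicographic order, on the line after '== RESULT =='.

Regress:
  G ∩ del = {}  (empty — regression defined)
  G \ add = {at(store), key_at(k3,bay), open(d_dock_store), open(d_lab_dock)} \ {at(store)} = {key_at(k3,bay), open(d_dock_store), open(d_lab_dock)}
  ∪ pre   = {key_at(k3,bay), open(d_dock_store), open(d_lab_dock)} ∪ {at(bay), open(d_store_bay)}
          = {at(bay), key_at(k3,bay), open(d_dock_store), open(d_lab_dock), open(d_store_bay)}

== RESULT ==
["at(bay)", "key_at(k3,bay)", "open(d_dock_store)", "open(d_lab_dock)", "open(d_store_bay)"]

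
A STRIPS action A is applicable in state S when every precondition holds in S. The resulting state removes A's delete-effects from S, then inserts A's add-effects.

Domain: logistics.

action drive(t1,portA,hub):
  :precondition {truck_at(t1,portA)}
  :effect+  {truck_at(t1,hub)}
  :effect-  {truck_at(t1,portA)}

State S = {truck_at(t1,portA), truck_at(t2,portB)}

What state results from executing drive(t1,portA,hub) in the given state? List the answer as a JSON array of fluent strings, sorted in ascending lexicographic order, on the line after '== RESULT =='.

Compute (S \ del) ∪ add:
  pre ⊆ S: {truck_at(t1,portA)} ⊆ S  — applicable
  S \ del = {truck_at(t2,portB)}
  ∪ add   = {truck_at(t1,hub), truck_at(t2,portB)}

== RESULT ==
["truck_at(t1,hub)", "truck_at(t2,portB)"]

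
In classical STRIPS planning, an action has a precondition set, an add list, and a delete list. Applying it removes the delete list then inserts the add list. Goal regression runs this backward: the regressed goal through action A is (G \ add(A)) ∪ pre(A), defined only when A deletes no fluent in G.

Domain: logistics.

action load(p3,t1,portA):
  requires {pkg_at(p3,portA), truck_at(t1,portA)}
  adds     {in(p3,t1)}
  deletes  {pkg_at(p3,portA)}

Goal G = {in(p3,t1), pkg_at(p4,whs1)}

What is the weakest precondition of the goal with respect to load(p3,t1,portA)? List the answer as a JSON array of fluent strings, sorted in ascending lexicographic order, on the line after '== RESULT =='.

Regress:
  G ∩ del = {}  (empty — regression defined)
  G \ add = {in(p3,t1), pkg_at(p4,whs1)} \ {in(p3,t1)} = {pkg_at(p4,whs1)}
  ∪ pre   = {pkg_at(p4,whs1)} ∪ {pkg_at(p3,portA), truck_at(t1,portA)}
          = {pkg_at(p3,portA), pkg_at(p4,whs1), truck_at(t1,portA)}

== RESULT ==
["pkg_at(p3,portA)", "pkg_at(p4,whs1)", "truck_at(t1,portA)"]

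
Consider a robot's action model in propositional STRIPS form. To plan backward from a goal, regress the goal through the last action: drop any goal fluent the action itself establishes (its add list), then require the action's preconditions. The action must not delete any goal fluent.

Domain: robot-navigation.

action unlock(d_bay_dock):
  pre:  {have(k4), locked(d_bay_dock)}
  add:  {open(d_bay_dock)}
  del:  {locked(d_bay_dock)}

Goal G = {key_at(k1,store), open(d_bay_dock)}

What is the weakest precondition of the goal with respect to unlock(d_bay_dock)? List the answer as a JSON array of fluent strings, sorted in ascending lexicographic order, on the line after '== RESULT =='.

Regress:
  G ∩ del = {}  (empty — regression defined)
  G \ add = {key_at(k1,store), open(d_bay_dock)} \ {open(d_bay_dock)} = {key_at(k1,store)}
  ∪ pre   = {key_at(k1,store)} ∪ {have(k4), locked(d_bay_dock)}
          = {have(k4), key_at(k1,store), locked(d_bay_dock)}

== RESULT ==
["have(k4)", "key_at(k1,store)", "locked(d_bay_dock)"]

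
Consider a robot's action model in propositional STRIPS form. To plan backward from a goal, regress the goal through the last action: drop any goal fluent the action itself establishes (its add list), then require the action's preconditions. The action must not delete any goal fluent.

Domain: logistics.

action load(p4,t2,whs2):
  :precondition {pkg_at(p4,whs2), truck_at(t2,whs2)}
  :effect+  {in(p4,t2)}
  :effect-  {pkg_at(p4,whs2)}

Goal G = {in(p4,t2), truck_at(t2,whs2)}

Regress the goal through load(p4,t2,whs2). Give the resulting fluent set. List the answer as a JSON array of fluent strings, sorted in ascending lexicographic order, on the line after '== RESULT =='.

Compute (G \ add) ∪ pre:
  G ∩ del = {}  (empty — regression defined)
  G \ add = {in(p4,t2), truck_at(t2,whs2)} \ {in(p4,t2)} = {truck_at(t2,whs2)}
  ∪ pre   = {truck_at(t2,whs2)} ∪ {pkg_at(p4,whs2), truck_at(t2,whs2)}
          = {pkg_at(p4,whs2), truck_at(t2,whs2)}

== RESULT ==
["pkg_at(p4,whs2)", "truck_at(t2,whs2)"]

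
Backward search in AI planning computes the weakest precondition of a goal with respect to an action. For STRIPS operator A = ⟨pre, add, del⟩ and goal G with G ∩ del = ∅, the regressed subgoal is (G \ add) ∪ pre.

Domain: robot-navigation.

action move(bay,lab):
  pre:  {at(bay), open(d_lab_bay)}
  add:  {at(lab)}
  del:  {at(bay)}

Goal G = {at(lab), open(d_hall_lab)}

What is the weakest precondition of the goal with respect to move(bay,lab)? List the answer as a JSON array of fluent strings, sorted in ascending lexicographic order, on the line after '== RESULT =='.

Regress:
  G ∩ del = {}  (empty — regression defined)
  G \ add = {at(lab), open(d_hall_lab)} \ {at(lab)} = {open(d_hall_lab)}
  ∪ pre   = {open(d_hall_lab)} ∪ {at(bay), open(d_lab_bay)}
          = {at(bay), open(d_hall_lab), open(d_lab_bay)}

== RESULT ==
["at(bay)", "open(d_hall_lab)", "open(d_lab_bay)"]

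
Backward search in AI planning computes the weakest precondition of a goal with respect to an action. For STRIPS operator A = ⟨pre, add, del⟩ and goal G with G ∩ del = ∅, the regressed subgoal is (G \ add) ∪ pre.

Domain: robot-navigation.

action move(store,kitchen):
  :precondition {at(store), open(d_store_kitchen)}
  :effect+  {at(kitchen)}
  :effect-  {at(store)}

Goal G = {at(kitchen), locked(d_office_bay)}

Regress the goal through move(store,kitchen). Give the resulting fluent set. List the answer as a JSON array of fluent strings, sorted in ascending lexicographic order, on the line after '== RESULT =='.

Compute (G \ add) ∪ pre:
  G ∩ del = {}  (empty — regression defined)
  G \ add = {at(kitchen), locked(d_office_bay)} \ {at(kitchen)} = {locked(d_office_bay)}
  ∪ pre   = {locked(d_office_bay)} ∪ {at(store), open(d_store_kitchen)}
          = {at(store), locked(d_office_bay), open(d_store_kitchen)}

== RESULT ==
["at(store)", "locked(d_office_bay)", "open(d_store_kitchen)"]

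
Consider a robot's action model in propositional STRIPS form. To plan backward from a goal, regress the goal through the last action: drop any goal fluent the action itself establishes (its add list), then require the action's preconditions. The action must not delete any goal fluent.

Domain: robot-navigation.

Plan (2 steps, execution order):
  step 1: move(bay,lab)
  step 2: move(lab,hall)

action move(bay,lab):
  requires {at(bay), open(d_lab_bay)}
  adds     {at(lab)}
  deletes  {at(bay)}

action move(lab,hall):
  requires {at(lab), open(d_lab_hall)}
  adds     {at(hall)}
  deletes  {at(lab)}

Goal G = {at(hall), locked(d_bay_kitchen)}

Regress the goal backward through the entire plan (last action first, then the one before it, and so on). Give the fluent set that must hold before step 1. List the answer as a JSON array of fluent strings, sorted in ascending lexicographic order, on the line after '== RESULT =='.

Work backward from the goal:
  through step 2 (move(lab,hall)): drop {at(hall)}, keep {locked(d_bay_kitchen)}, require {at(lab), open(d_lab_hall)}
    → {at(lab), locked(d_bay_kitchen), open(d_lab_hall)}
  through step 1 (move(bay,lab)): drop {at(lab)}, keep {locked(d_bay_kitchen), open(d_lab_hall)}, require {at(bay), open(d_lab_bay)}
    → {at(bay), locked(d_bay_kitchen), open(d_lab_bay), open(d_lab_hall)}

== RESULT ==
["at(bay)", "locked(d_bay_kitchen)", "open(d_lab_bay)", "open(d_lab_hall)"]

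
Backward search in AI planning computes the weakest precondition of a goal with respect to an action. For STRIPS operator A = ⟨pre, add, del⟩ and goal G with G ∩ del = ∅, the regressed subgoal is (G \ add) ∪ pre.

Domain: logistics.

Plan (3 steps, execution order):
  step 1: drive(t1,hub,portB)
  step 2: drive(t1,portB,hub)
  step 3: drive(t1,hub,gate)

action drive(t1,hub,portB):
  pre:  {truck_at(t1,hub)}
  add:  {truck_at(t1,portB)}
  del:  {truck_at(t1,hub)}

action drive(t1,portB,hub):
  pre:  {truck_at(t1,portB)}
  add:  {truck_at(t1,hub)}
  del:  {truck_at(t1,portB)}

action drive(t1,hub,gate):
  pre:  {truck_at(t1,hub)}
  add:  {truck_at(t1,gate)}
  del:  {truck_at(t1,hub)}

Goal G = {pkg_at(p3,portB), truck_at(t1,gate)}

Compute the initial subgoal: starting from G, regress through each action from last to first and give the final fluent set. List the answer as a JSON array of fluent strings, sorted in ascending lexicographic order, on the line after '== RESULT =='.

Regress step by step:
  through step 3 (drive(t1,hub,gate)): drop {truck_at(t1,gate)}, keep {pkg_at(p3,portB)}, require {truck_at(t1,hub)}
    → {pkg_at(p3,portB), truck_at(t1,hub)}
  through step 2 (drive(t1,portB,hub)): drop {truck_at(t1,hub)}, keep {pkg_at(p3,portB)}, require {truck_at(t1,portB)}
    → {pkg_at(p3,portB), truck_at(t1,portB)}
  through step 1 (drive(t1,hub,portB)): drop {truck_at(t1,portB)}, keep {pkg_at(p3,portB)}, require {truck_at(t1,hub)}
    → {pkg_at(p3,portB), truck_at(t1,hub)}

== RESULT ==
["pkg_at(p3,portB)", "truck_at(t1,hub)"]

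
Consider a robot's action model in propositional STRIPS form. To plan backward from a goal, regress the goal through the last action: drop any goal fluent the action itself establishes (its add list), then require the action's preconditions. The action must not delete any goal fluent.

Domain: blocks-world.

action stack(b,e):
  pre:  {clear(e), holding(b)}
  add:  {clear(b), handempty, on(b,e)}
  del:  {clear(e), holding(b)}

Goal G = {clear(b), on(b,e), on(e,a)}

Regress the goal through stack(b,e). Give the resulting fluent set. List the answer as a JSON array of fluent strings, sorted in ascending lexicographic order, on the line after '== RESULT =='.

Compute (G \ add) ∪ pre:
  G ∩ del = {}  (empty — regression defined)
  G \ add = {clear(b), on(b,e), on(e,a)} \ {clear(b), handempty, on(b,e)} = {on(e,a)}
  ∪ pre   = {on(e,a)} ∪ {clear(e), holding(b)}
          = {clear(e), holding(b), on(e,a)}

== RESULT ==
["clear(e)", "holding(b)", "on(e,a)"]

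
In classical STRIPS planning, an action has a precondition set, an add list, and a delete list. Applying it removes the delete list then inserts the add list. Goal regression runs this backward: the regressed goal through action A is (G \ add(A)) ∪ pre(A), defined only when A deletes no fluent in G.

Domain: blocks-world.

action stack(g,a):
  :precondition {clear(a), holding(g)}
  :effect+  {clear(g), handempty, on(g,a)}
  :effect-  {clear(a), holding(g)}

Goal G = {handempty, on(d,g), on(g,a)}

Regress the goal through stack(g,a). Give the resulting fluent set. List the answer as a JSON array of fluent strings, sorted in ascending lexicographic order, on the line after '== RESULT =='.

Regress:
  G ∩ del = {}  (empty — regression defined)
  G \ add = {handempty, on(d,g), on(g,a)} \ {clear(g), handempty, on(g,a)} = {on(d,g)}
  ∪ pre   = {on(d,g)} ∪ {clear(a), holding(g)}
          = {clear(a), holding(g), on(d,g)}

== RESULT ==
["clear(a)", "holding(g)", "on(d,g)"]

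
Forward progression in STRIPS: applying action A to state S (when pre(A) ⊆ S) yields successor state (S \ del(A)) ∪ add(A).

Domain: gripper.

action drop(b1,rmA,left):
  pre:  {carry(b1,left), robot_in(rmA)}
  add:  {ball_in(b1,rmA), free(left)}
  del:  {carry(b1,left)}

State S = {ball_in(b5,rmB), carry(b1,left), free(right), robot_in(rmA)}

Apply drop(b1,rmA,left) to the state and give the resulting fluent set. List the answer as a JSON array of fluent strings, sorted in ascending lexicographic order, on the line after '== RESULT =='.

Compute (S \ del) ∪ add:
  pre ⊆ S: {carry(b1,left), robot_in(rmA)} ⊆ S  — applicable
  S \ del = {ball_in(b5,rmB), free(right), robot_in(rmA)}
  ∪ add   = {ball_in(b1,rmA), ball_in(b5,rmB), free(left), free(right), robot_in(rmA)}

== RESULT ==
["ball_in(b1,rmA)", "ball_in(b5,rmB)", "free(left)", "free(right)", "robot_in(rmA)"]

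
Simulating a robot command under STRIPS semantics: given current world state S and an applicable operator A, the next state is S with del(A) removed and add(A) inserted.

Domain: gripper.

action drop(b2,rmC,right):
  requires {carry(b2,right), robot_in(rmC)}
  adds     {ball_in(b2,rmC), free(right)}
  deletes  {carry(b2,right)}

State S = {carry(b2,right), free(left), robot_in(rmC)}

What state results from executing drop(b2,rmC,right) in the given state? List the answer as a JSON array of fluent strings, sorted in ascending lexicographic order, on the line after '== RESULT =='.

Compute (S \ del) ∪ add:
  pre ⊆ S: {carry(b2,right), robot_in(rmC)} ⊆ S  — applicable
  S \ del = {free(left), robot_in(rmC)}
  ∪ add   = {ball_in(b2,rmC), free(left), free(right), robot_in(rmC)}

== RESULT ==
["ball_in(b2,rmC)", "free(left)", "free(right)", "robot_in(rmC)"]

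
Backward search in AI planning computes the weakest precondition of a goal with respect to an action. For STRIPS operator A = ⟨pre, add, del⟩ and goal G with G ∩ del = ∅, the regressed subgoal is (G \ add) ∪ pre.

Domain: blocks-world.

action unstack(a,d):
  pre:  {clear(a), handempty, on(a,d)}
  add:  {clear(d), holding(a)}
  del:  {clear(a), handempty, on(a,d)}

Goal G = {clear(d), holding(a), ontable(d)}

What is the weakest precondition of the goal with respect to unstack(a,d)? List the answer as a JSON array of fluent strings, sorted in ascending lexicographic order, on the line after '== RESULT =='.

Compute (G \ add) ∪ pre:
  G ∩ del = {}  (empty — regression defined)
  G \ add = {clear(d), holding(a), ontable(d)} \ {clear(d), holding(a)} = {ontable(d)}
  ∪ pre   = {ontable(d)} ∪ {clear(a), handempty, on(a,d)}
          = {clear(a), handempty, on(a,d), ontable(d)}

== RESULT ==
["clear(a)", "handempty", "on(a,d)", "ontable(d)"]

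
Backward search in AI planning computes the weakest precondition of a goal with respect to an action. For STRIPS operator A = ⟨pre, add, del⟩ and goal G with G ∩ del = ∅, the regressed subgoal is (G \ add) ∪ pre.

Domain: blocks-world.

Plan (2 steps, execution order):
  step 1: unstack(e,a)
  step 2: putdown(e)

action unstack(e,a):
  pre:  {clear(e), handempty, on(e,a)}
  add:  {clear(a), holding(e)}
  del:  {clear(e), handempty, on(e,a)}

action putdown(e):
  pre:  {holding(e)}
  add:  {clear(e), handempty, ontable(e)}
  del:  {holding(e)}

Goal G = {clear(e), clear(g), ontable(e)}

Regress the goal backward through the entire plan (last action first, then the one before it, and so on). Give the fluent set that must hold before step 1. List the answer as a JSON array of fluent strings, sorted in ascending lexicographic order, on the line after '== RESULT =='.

Work backward from the goal:
  through step 2 (putdown(e)): drop {clear(e), ontable(e)}, keep {clear(g)}, require {holding(e)}
    → {clear(g), holding(e)}
  through step 1 (unstack(e,a)): drop {holding(e)}, keep {clear(g)}, require {clear(e), handempty, on(e,a)}
    → {clear(e), clear(g), handempty, on(e,a)}

== RESULT ==
["clear(e)", "clear(g)", "handempty", "on(e,a)"]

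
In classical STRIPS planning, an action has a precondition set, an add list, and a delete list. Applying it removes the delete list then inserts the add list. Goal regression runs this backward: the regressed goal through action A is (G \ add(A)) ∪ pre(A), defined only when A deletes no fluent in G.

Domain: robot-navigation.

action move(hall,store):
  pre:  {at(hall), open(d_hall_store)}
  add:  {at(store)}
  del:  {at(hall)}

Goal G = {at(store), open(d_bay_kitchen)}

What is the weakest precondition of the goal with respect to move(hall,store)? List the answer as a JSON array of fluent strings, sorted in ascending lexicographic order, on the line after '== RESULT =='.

Compute (G \ add) ∪ pre:
  G ∩ del = {}  (empty — regression defined)
  G \ add = {at(store), open(d_bay_kitchen)} \ {at(store)} = {open(d_bay_kitchen)}
  ∪ pre   = {open(d_bay_kitchen)} ∪ {at(hall), open(d_hall_store)}
          = {at(hall), open(d_bay_kitchen), open(d_hall_store)}

== RESULT ==
["at(hall)", "open(d_bay_kitchen)", "open(d_hall_store)"]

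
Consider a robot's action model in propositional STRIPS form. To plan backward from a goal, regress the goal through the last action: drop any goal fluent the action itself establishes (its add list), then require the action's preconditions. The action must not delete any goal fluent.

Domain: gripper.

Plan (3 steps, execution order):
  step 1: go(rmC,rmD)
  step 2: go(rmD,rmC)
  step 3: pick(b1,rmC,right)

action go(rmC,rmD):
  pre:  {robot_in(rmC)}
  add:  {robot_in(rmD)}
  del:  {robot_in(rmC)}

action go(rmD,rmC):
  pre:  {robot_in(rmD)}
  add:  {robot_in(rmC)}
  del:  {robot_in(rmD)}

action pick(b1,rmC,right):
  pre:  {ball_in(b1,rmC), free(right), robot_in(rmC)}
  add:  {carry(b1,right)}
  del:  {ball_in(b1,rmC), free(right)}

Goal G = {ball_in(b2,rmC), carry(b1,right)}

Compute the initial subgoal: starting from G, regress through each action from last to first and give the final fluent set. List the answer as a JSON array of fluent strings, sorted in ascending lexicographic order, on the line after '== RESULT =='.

Regress step by step:
  through step 3 (pick(b1,rmC,right)): drop {carry(b1,right)}, keep {ball_in(b2,rmC)}, require {ball_in(b1,rmC), free(right), robot_in(rmC)}
    → {ball_in(b1,rmC), ball_in(b2,rmC), free(right), robot_in(rmC)}
  through step 2 (go(rmD,rmC)): drop {robot_in(rmC)}, keep {ball_in(b1,rmC), ball_in(b2,rmC), free(right)}, require {robot_in(rmD)}
    → {ball_in(b1,rmC), ball_in(b2,rmC), free(right), robot_in(rmD)}
  through step 1 (go(rmC,rmD)): drop {robot_in(rmD)}, keep {ball_in(b1,rmC), ball_in(b2,rmC), free(right)}, require {robot_in(rmC)}
    → {ball_in(b1,rmC), ball_in(b2,rmC), free(right), robot_in(rmC)}

== RESULT ==
["ball_in(b1,rmC)", "ball_in(b2,rmC)", "free(right)", "robot_in(rmC)"]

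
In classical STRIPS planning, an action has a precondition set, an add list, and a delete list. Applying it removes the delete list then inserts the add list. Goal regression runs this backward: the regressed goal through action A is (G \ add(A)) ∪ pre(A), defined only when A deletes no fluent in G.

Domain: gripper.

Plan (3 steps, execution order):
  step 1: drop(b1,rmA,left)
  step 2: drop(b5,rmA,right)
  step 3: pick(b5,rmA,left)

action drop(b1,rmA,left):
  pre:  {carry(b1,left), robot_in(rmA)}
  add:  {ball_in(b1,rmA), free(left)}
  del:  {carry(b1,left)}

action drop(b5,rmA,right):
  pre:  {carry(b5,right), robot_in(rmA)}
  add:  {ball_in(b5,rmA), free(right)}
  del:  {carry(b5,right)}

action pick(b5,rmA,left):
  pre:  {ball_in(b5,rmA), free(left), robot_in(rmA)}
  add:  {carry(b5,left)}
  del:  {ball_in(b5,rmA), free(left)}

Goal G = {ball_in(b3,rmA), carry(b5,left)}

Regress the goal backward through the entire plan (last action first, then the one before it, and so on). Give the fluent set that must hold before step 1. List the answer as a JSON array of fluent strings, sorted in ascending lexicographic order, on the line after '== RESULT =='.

Work backward from the goal:
  through step 3 (pick(b5,rmA,left)): drop {carry(b5,left)}, keep {ball_in(b3,rmA)}, require {ball_in(b5,rmA), free(left), robot_in(rmA)}
    → {ball_in(b3,rmA), ball_in(b5,rmA), free(left), robot_in(rmA)}
  through step 2 (drop(b5,rmA,right)): drop {ball_in(b5,rmA)}, keep {ball_in(b3,rmA), free(left), robot_in(rmA)}, require {carry(b5,right), robot_in(rmA)}
    → {ball_in(b3,rmA), carry(b5,right), free(left), robot_in(rmA)}
  through step 1 (drop(b1,rmA,left)): drop {free(left)}, keep {ball_in(b3,rmA), carry(b5,right), robot_in(rmA)}, require {carry(b1,left), robot_in(rmA)}
    → {ball_in(b3,rmA), carry(b1,left), carry(b5,right), robot_in(rmA)}

== RESULT ==
["ball_in(b3,rmA)", "carry(b1,left)", "carry(b5,right)", "robot_in(rmA)"]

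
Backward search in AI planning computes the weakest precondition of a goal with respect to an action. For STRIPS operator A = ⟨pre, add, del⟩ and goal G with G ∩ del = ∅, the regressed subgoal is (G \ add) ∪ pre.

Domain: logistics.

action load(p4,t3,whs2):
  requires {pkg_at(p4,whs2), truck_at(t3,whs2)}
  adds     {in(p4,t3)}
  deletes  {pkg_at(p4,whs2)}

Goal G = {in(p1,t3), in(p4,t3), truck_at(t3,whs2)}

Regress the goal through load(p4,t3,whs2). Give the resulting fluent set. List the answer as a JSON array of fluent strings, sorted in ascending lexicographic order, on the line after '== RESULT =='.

Regress:
  G ∩ del = {}  (empty — regression defined)
  G \ add = {in(p1,t3), in(p4,t3), truck_at(t3,whs2)} \ {in(p4,t3)} = {in(p1,t3), truck_at(t3,whs2)}
  ∪ pre   = {in(p1,t3), truck_at(t3,whs2)} ∪ {pkg_at(p4,whs2), truck_at(t3,whs2)}
          = {in(p1,t3), pkg_at(p4,whs2), truck_at(t3,whs2)}

== RESULT ==
["in(p1,t3)", "pkg_at(p4,whs2)", "truck_at(t3,whs2)"]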